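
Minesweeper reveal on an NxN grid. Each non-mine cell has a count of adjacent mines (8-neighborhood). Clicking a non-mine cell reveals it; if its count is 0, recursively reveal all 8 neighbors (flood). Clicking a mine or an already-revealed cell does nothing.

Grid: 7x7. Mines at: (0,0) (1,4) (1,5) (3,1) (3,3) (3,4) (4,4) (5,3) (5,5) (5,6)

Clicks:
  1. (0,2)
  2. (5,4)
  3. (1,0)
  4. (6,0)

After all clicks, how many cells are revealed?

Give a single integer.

Click 1 (0,2) count=0: revealed 9 new [(0,1) (0,2) (0,3) (1,1) (1,2) (1,3) (2,1) (2,2) (2,3)] -> total=9
Click 2 (5,4) count=3: revealed 1 new [(5,4)] -> total=10
Click 3 (1,0) count=1: revealed 1 new [(1,0)] -> total=11
Click 4 (6,0) count=0: revealed 9 new [(4,0) (4,1) (4,2) (5,0) (5,1) (5,2) (6,0) (6,1) (6,2)] -> total=20

Answer: 20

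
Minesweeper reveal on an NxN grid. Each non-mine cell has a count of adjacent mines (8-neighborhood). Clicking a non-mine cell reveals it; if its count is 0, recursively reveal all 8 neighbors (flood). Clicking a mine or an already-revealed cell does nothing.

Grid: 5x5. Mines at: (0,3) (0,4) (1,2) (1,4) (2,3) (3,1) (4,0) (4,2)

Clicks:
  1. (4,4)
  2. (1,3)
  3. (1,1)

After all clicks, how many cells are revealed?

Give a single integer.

Click 1 (4,4) count=0: revealed 4 new [(3,3) (3,4) (4,3) (4,4)] -> total=4
Click 2 (1,3) count=5: revealed 1 new [(1,3)] -> total=5
Click 3 (1,1) count=1: revealed 1 new [(1,1)] -> total=6

Answer: 6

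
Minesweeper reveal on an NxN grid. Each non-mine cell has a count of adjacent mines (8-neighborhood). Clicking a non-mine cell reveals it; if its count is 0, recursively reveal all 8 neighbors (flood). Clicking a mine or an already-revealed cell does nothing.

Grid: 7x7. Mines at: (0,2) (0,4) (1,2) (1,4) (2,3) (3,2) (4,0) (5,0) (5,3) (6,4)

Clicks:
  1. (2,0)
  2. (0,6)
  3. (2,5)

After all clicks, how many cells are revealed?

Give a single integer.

Click 1 (2,0) count=0: revealed 8 new [(0,0) (0,1) (1,0) (1,1) (2,0) (2,1) (3,0) (3,1)] -> total=8
Click 2 (0,6) count=0: revealed 18 new [(0,5) (0,6) (1,5) (1,6) (2,4) (2,5) (2,6) (3,4) (3,5) (3,6) (4,4) (4,5) (4,6) (5,4) (5,5) (5,6) (6,5) (6,6)] -> total=26
Click 3 (2,5) count=1: revealed 0 new [(none)] -> total=26

Answer: 26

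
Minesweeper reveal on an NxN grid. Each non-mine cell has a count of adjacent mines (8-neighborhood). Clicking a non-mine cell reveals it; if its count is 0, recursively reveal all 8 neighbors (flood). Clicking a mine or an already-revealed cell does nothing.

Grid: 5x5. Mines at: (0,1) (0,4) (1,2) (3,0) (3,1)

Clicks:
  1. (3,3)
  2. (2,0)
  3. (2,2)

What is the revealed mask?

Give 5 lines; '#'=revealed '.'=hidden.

Click 1 (3,3) count=0: revealed 11 new [(1,3) (1,4) (2,2) (2,3) (2,4) (3,2) (3,3) (3,4) (4,2) (4,3) (4,4)] -> total=11
Click 2 (2,0) count=2: revealed 1 new [(2,0)] -> total=12
Click 3 (2,2) count=2: revealed 0 new [(none)] -> total=12

Answer: .....
...##
#.###
..###
..###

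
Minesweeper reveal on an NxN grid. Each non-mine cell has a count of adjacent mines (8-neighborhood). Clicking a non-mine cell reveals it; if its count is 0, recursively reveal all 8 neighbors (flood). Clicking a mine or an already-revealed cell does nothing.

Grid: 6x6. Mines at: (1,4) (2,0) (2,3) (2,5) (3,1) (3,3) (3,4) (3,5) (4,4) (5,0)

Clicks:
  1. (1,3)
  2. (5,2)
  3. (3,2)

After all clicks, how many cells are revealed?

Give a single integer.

Answer: 8

Derivation:
Click 1 (1,3) count=2: revealed 1 new [(1,3)] -> total=1
Click 2 (5,2) count=0: revealed 6 new [(4,1) (4,2) (4,3) (5,1) (5,2) (5,3)] -> total=7
Click 3 (3,2) count=3: revealed 1 new [(3,2)] -> total=8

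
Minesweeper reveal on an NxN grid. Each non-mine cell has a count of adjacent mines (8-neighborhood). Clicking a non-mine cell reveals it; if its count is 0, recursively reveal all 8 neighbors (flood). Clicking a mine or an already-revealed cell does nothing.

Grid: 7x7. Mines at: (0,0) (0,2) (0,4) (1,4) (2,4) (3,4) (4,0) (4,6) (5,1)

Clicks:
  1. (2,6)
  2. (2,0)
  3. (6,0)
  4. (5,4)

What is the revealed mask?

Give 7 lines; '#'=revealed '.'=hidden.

Answer: .....##
####.##
####.##
####.##
.#####.
..#####
#.#####

Derivation:
Click 1 (2,6) count=0: revealed 8 new [(0,5) (0,6) (1,5) (1,6) (2,5) (2,6) (3,5) (3,6)] -> total=8
Click 2 (2,0) count=0: revealed 15 new [(1,0) (1,1) (1,2) (1,3) (2,0) (2,1) (2,2) (2,3) (3,0) (3,1) (3,2) (3,3) (4,1) (4,2) (4,3)] -> total=23
Click 3 (6,0) count=1: revealed 1 new [(6,0)] -> total=24
Click 4 (5,4) count=0: revealed 12 new [(4,4) (4,5) (5,2) (5,3) (5,4) (5,5) (5,6) (6,2) (6,3) (6,4) (6,5) (6,6)] -> total=36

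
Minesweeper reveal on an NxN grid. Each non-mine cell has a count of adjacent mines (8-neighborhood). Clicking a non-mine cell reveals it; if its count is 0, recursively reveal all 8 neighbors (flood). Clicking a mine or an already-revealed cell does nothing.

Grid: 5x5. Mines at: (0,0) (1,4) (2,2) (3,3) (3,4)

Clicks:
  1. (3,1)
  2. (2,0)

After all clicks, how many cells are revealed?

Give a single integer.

Click 1 (3,1) count=1: revealed 1 new [(3,1)] -> total=1
Click 2 (2,0) count=0: revealed 9 new [(1,0) (1,1) (2,0) (2,1) (3,0) (3,2) (4,0) (4,1) (4,2)] -> total=10

Answer: 10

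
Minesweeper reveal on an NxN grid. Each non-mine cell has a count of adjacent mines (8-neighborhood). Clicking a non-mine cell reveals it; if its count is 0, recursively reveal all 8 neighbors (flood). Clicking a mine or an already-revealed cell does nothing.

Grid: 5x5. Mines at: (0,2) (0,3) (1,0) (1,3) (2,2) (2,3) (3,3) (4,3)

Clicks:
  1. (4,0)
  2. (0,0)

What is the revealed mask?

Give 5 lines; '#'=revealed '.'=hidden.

Answer: #....
.....
##...
###..
###..

Derivation:
Click 1 (4,0) count=0: revealed 8 new [(2,0) (2,1) (3,0) (3,1) (3,2) (4,0) (4,1) (4,2)] -> total=8
Click 2 (0,0) count=1: revealed 1 new [(0,0)] -> total=9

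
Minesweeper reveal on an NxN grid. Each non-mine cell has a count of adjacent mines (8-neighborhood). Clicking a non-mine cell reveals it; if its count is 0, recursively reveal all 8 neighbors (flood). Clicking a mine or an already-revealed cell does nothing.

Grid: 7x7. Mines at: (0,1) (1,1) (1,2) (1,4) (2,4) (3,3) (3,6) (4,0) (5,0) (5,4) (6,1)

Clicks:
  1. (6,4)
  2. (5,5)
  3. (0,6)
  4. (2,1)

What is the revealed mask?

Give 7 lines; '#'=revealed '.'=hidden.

Answer: .....##
.....##
.#...##
.......
.......
.....#.
....#..

Derivation:
Click 1 (6,4) count=1: revealed 1 new [(6,4)] -> total=1
Click 2 (5,5) count=1: revealed 1 new [(5,5)] -> total=2
Click 3 (0,6) count=0: revealed 6 new [(0,5) (0,6) (1,5) (1,6) (2,5) (2,6)] -> total=8
Click 4 (2,1) count=2: revealed 1 new [(2,1)] -> total=9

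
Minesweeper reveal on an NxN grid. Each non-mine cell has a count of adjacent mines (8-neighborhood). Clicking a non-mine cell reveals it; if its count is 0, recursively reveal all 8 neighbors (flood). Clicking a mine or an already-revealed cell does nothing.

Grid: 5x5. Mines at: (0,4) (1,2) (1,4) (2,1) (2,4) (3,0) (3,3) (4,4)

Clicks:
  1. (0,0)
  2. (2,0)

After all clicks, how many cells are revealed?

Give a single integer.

Answer: 5

Derivation:
Click 1 (0,0) count=0: revealed 4 new [(0,0) (0,1) (1,0) (1,1)] -> total=4
Click 2 (2,0) count=2: revealed 1 new [(2,0)] -> total=5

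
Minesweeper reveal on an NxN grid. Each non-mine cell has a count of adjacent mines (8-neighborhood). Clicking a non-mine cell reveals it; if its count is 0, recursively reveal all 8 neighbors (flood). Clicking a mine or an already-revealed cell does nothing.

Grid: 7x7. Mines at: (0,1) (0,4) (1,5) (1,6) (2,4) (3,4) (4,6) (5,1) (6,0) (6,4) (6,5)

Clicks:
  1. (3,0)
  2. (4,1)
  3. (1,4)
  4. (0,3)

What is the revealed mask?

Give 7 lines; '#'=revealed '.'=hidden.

Answer: ...#...
#####..
####...
####...
####...
.......
.......

Derivation:
Click 1 (3,0) count=0: revealed 16 new [(1,0) (1,1) (1,2) (1,3) (2,0) (2,1) (2,2) (2,3) (3,0) (3,1) (3,2) (3,3) (4,0) (4,1) (4,2) (4,3)] -> total=16
Click 2 (4,1) count=1: revealed 0 new [(none)] -> total=16
Click 3 (1,4) count=3: revealed 1 new [(1,4)] -> total=17
Click 4 (0,3) count=1: revealed 1 new [(0,3)] -> total=18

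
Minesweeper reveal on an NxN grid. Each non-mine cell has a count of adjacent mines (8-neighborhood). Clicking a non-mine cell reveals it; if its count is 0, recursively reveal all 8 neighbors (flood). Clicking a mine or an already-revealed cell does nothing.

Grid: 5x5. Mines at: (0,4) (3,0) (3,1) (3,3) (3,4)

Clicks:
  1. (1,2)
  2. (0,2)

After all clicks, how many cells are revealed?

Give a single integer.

Answer: 12

Derivation:
Click 1 (1,2) count=0: revealed 12 new [(0,0) (0,1) (0,2) (0,3) (1,0) (1,1) (1,2) (1,3) (2,0) (2,1) (2,2) (2,3)] -> total=12
Click 2 (0,2) count=0: revealed 0 new [(none)] -> total=12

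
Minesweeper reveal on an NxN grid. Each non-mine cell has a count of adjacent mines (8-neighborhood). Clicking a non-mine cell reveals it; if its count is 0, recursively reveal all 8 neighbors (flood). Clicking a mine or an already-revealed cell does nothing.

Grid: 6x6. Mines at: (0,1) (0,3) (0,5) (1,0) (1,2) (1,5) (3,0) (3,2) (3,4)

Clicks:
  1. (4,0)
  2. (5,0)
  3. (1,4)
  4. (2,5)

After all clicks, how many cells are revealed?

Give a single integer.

Answer: 14

Derivation:
Click 1 (4,0) count=1: revealed 1 new [(4,0)] -> total=1
Click 2 (5,0) count=0: revealed 11 new [(4,1) (4,2) (4,3) (4,4) (4,5) (5,0) (5,1) (5,2) (5,3) (5,4) (5,5)] -> total=12
Click 3 (1,4) count=3: revealed 1 new [(1,4)] -> total=13
Click 4 (2,5) count=2: revealed 1 new [(2,5)] -> total=14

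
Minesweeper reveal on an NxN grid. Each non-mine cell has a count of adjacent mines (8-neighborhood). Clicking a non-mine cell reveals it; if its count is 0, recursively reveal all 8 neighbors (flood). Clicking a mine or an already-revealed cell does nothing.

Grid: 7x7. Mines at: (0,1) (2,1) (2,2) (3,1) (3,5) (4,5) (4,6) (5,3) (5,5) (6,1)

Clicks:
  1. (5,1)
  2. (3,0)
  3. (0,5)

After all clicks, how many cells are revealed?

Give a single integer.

Click 1 (5,1) count=1: revealed 1 new [(5,1)] -> total=1
Click 2 (3,0) count=2: revealed 1 new [(3,0)] -> total=2
Click 3 (0,5) count=0: revealed 14 new [(0,2) (0,3) (0,4) (0,5) (0,6) (1,2) (1,3) (1,4) (1,5) (1,6) (2,3) (2,4) (2,5) (2,6)] -> total=16

Answer: 16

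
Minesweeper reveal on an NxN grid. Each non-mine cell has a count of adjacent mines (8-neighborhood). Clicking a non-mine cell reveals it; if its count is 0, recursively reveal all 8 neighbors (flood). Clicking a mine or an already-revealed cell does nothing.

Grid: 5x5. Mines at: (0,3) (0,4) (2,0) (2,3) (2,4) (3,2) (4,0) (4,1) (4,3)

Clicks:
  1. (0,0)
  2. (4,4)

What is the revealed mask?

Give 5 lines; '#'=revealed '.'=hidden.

Click 1 (0,0) count=0: revealed 6 new [(0,0) (0,1) (0,2) (1,0) (1,1) (1,2)] -> total=6
Click 2 (4,4) count=1: revealed 1 new [(4,4)] -> total=7

Answer: ###..
###..
.....
.....
....#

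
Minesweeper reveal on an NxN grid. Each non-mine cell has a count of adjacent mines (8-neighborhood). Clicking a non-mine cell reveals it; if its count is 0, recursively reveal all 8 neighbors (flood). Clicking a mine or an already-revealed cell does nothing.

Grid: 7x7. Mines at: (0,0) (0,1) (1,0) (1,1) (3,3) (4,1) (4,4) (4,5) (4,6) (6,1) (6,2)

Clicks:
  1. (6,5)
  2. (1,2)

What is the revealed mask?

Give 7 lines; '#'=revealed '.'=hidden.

Answer: .......
..#....
.......
.......
.......
...####
...####

Derivation:
Click 1 (6,5) count=0: revealed 8 new [(5,3) (5,4) (5,5) (5,6) (6,3) (6,4) (6,5) (6,6)] -> total=8
Click 2 (1,2) count=2: revealed 1 new [(1,2)] -> total=9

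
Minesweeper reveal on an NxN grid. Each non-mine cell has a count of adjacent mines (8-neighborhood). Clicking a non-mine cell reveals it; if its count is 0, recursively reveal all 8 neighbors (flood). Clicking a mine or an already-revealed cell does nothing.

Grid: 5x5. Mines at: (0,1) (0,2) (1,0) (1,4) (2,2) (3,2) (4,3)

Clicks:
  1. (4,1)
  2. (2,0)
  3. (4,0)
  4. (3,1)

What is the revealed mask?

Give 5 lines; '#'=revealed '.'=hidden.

Answer: .....
.....
##...
##...
##...

Derivation:
Click 1 (4,1) count=1: revealed 1 new [(4,1)] -> total=1
Click 2 (2,0) count=1: revealed 1 new [(2,0)] -> total=2
Click 3 (4,0) count=0: revealed 4 new [(2,1) (3,0) (3,1) (4,0)] -> total=6
Click 4 (3,1) count=2: revealed 0 new [(none)] -> total=6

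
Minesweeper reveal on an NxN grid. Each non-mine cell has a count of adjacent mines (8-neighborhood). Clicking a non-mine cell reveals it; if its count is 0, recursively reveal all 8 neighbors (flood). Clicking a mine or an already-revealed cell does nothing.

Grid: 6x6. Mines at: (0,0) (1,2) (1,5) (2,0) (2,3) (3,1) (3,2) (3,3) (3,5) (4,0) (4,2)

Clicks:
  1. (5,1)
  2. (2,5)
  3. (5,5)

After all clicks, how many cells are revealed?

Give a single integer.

Answer: 8

Derivation:
Click 1 (5,1) count=2: revealed 1 new [(5,1)] -> total=1
Click 2 (2,5) count=2: revealed 1 new [(2,5)] -> total=2
Click 3 (5,5) count=0: revealed 6 new [(4,3) (4,4) (4,5) (5,3) (5,4) (5,5)] -> total=8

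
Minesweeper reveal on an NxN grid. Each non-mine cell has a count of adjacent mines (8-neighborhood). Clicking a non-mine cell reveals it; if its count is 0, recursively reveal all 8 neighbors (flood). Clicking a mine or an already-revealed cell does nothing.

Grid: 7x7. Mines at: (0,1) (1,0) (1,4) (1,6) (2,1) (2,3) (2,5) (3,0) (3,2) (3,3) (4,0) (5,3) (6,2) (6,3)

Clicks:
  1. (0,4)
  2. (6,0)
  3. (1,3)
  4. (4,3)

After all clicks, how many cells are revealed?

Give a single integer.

Click 1 (0,4) count=1: revealed 1 new [(0,4)] -> total=1
Click 2 (6,0) count=0: revealed 4 new [(5,0) (5,1) (6,0) (6,1)] -> total=5
Click 3 (1,3) count=2: revealed 1 new [(1,3)] -> total=6
Click 4 (4,3) count=3: revealed 1 new [(4,3)] -> total=7

Answer: 7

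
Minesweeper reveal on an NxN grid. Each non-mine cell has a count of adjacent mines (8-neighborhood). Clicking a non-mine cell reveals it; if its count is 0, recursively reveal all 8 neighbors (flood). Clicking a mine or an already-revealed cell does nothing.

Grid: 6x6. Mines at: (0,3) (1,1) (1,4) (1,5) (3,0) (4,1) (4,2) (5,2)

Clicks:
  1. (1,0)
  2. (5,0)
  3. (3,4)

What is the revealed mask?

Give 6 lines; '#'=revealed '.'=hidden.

Click 1 (1,0) count=1: revealed 1 new [(1,0)] -> total=1
Click 2 (5,0) count=1: revealed 1 new [(5,0)] -> total=2
Click 3 (3,4) count=0: revealed 12 new [(2,3) (2,4) (2,5) (3,3) (3,4) (3,5) (4,3) (4,4) (4,5) (5,3) (5,4) (5,5)] -> total=14

Answer: ......
#.....
...###
...###
...###
#..###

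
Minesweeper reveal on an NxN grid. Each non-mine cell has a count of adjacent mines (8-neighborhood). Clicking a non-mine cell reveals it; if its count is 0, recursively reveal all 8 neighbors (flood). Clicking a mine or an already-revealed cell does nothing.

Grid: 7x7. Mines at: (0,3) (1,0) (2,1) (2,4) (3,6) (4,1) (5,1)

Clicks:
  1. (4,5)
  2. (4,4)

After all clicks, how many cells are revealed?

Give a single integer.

Answer: 19

Derivation:
Click 1 (4,5) count=1: revealed 1 new [(4,5)] -> total=1
Click 2 (4,4) count=0: revealed 18 new [(3,2) (3,3) (3,4) (3,5) (4,2) (4,3) (4,4) (4,6) (5,2) (5,3) (5,4) (5,5) (5,6) (6,2) (6,3) (6,4) (6,5) (6,6)] -> total=19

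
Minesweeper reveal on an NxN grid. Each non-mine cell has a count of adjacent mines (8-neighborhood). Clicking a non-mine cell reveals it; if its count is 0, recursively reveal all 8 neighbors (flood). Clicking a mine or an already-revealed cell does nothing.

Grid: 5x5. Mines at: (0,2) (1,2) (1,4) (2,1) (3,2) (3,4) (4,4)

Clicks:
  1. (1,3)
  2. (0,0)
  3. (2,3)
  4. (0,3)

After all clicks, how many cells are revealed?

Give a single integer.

Answer: 7

Derivation:
Click 1 (1,3) count=3: revealed 1 new [(1,3)] -> total=1
Click 2 (0,0) count=0: revealed 4 new [(0,0) (0,1) (1,0) (1,1)] -> total=5
Click 3 (2,3) count=4: revealed 1 new [(2,3)] -> total=6
Click 4 (0,3) count=3: revealed 1 new [(0,3)] -> total=7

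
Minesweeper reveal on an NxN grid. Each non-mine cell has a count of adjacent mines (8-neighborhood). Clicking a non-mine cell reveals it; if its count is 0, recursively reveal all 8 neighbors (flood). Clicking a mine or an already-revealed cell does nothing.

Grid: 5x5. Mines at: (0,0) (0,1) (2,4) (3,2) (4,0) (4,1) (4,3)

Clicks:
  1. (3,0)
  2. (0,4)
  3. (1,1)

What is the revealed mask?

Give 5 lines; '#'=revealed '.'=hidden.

Answer: ..###
.####
.....
#....
.....

Derivation:
Click 1 (3,0) count=2: revealed 1 new [(3,0)] -> total=1
Click 2 (0,4) count=0: revealed 6 new [(0,2) (0,3) (0,4) (1,2) (1,3) (1,4)] -> total=7
Click 3 (1,1) count=2: revealed 1 new [(1,1)] -> total=8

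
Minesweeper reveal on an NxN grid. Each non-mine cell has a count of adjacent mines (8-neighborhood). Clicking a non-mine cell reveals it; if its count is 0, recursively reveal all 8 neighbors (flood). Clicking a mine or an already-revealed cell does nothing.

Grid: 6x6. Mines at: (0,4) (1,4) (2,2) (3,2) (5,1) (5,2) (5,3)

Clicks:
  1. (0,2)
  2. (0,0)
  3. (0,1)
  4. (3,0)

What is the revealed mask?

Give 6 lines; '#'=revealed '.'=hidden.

Answer: ####..
####..
##....
##....
##....
......

Derivation:
Click 1 (0,2) count=0: revealed 14 new [(0,0) (0,1) (0,2) (0,3) (1,0) (1,1) (1,2) (1,3) (2,0) (2,1) (3,0) (3,1) (4,0) (4,1)] -> total=14
Click 2 (0,0) count=0: revealed 0 new [(none)] -> total=14
Click 3 (0,1) count=0: revealed 0 new [(none)] -> total=14
Click 4 (3,0) count=0: revealed 0 new [(none)] -> total=14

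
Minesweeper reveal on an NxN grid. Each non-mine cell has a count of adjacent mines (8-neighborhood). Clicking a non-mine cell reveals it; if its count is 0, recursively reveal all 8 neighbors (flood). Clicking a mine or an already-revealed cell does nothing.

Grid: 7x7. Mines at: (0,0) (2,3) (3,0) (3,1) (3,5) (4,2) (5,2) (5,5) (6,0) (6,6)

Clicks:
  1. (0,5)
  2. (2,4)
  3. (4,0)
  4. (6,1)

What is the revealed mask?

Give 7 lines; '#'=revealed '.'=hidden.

Click 1 (0,5) count=0: revealed 15 new [(0,1) (0,2) (0,3) (0,4) (0,5) (0,6) (1,1) (1,2) (1,3) (1,4) (1,5) (1,6) (2,4) (2,5) (2,6)] -> total=15
Click 2 (2,4) count=2: revealed 0 new [(none)] -> total=15
Click 3 (4,0) count=2: revealed 1 new [(4,0)] -> total=16
Click 4 (6,1) count=2: revealed 1 new [(6,1)] -> total=17

Answer: .######
.######
....###
.......
#......
.......
.#.....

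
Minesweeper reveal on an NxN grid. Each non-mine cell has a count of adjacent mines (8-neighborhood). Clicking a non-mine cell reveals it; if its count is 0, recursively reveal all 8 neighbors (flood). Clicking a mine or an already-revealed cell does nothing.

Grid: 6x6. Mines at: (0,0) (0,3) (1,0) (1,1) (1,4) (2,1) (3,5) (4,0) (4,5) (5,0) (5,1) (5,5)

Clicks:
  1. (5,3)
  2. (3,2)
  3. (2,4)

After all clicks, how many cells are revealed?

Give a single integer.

Answer: 12

Derivation:
Click 1 (5,3) count=0: revealed 12 new [(2,2) (2,3) (2,4) (3,2) (3,3) (3,4) (4,2) (4,3) (4,4) (5,2) (5,3) (5,4)] -> total=12
Click 2 (3,2) count=1: revealed 0 new [(none)] -> total=12
Click 3 (2,4) count=2: revealed 0 new [(none)] -> total=12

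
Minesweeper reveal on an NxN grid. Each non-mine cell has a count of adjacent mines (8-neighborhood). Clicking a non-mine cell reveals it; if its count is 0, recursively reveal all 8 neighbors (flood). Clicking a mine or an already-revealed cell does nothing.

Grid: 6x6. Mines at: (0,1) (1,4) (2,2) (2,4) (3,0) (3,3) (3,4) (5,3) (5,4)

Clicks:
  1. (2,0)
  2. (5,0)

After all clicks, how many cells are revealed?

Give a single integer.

Click 1 (2,0) count=1: revealed 1 new [(2,0)] -> total=1
Click 2 (5,0) count=0: revealed 6 new [(4,0) (4,1) (4,2) (5,0) (5,1) (5,2)] -> total=7

Answer: 7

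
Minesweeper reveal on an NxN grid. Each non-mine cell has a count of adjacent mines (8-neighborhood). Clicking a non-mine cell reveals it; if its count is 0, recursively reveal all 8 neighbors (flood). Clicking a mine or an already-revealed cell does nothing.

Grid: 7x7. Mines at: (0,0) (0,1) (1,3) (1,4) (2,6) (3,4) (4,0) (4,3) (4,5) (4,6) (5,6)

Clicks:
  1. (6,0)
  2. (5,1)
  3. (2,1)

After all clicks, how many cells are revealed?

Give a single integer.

Answer: 21

Derivation:
Click 1 (6,0) count=0: revealed 12 new [(5,0) (5,1) (5,2) (5,3) (5,4) (5,5) (6,0) (6,1) (6,2) (6,3) (6,4) (6,5)] -> total=12
Click 2 (5,1) count=1: revealed 0 new [(none)] -> total=12
Click 3 (2,1) count=0: revealed 9 new [(1,0) (1,1) (1,2) (2,0) (2,1) (2,2) (3,0) (3,1) (3,2)] -> total=21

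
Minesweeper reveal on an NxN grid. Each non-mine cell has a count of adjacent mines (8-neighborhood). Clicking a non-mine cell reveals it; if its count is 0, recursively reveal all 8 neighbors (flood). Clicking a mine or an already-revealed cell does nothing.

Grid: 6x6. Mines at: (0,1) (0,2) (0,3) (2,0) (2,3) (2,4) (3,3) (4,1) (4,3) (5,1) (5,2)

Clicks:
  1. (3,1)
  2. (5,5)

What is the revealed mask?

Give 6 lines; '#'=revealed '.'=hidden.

Answer: ......
......
......
.#..##
....##
....##

Derivation:
Click 1 (3,1) count=2: revealed 1 new [(3,1)] -> total=1
Click 2 (5,5) count=0: revealed 6 new [(3,4) (3,5) (4,4) (4,5) (5,4) (5,5)] -> total=7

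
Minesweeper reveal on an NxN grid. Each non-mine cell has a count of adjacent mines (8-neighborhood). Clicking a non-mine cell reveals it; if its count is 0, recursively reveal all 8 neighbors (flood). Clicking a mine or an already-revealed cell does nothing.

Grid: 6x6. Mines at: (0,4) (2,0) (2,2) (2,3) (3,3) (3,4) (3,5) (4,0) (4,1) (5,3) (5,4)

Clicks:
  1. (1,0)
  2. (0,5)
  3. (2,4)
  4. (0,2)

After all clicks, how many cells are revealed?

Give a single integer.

Click 1 (1,0) count=1: revealed 1 new [(1,0)] -> total=1
Click 2 (0,5) count=1: revealed 1 new [(0,5)] -> total=2
Click 3 (2,4) count=4: revealed 1 new [(2,4)] -> total=3
Click 4 (0,2) count=0: revealed 7 new [(0,0) (0,1) (0,2) (0,3) (1,1) (1,2) (1,3)] -> total=10

Answer: 10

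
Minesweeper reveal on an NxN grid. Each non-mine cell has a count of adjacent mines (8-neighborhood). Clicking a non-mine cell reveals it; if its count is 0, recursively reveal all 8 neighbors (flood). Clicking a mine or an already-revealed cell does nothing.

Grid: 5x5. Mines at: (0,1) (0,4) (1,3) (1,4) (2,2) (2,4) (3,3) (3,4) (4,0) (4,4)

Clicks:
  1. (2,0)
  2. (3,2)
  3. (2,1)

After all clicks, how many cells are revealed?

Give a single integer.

Click 1 (2,0) count=0: revealed 6 new [(1,0) (1,1) (2,0) (2,1) (3,0) (3,1)] -> total=6
Click 2 (3,2) count=2: revealed 1 new [(3,2)] -> total=7
Click 3 (2,1) count=1: revealed 0 new [(none)] -> total=7

Answer: 7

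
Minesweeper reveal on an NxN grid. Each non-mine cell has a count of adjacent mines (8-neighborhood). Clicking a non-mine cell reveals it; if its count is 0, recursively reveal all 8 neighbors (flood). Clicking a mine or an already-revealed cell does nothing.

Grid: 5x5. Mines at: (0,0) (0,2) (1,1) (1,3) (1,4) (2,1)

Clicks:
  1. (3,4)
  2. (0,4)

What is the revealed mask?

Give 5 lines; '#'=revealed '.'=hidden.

Answer: ....#
.....
..###
#####
#####

Derivation:
Click 1 (3,4) count=0: revealed 13 new [(2,2) (2,3) (2,4) (3,0) (3,1) (3,2) (3,3) (3,4) (4,0) (4,1) (4,2) (4,3) (4,4)] -> total=13
Click 2 (0,4) count=2: revealed 1 new [(0,4)] -> total=14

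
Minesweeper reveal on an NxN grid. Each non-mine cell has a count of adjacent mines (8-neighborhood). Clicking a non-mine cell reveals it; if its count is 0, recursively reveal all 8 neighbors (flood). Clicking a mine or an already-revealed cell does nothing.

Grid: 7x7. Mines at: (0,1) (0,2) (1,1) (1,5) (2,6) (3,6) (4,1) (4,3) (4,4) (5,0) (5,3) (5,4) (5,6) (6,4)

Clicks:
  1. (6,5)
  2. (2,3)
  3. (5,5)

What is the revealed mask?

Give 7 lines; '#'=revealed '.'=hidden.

Answer: .......
..###..
..###..
..###..
.......
.....#.
.....#.

Derivation:
Click 1 (6,5) count=3: revealed 1 new [(6,5)] -> total=1
Click 2 (2,3) count=0: revealed 9 new [(1,2) (1,3) (1,4) (2,2) (2,3) (2,4) (3,2) (3,3) (3,4)] -> total=10
Click 3 (5,5) count=4: revealed 1 new [(5,5)] -> total=11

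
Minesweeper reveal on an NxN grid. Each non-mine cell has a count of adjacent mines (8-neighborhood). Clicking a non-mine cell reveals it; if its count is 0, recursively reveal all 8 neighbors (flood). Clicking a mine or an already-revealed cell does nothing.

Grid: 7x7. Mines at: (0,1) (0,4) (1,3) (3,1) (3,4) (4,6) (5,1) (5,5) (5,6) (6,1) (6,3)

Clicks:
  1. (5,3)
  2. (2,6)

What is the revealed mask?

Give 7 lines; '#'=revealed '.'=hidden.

Click 1 (5,3) count=1: revealed 1 new [(5,3)] -> total=1
Click 2 (2,6) count=0: revealed 8 new [(0,5) (0,6) (1,5) (1,6) (2,5) (2,6) (3,5) (3,6)] -> total=9

Answer: .....##
.....##
.....##
.....##
.......
...#...
.......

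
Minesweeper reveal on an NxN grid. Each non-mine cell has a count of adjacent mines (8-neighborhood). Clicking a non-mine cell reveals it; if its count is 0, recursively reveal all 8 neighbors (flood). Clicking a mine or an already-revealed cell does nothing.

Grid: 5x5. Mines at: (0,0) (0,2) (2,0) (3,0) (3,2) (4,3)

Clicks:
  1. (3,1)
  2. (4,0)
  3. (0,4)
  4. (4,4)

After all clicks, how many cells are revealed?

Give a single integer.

Answer: 11

Derivation:
Click 1 (3,1) count=3: revealed 1 new [(3,1)] -> total=1
Click 2 (4,0) count=1: revealed 1 new [(4,0)] -> total=2
Click 3 (0,4) count=0: revealed 8 new [(0,3) (0,4) (1,3) (1,4) (2,3) (2,4) (3,3) (3,4)] -> total=10
Click 4 (4,4) count=1: revealed 1 new [(4,4)] -> total=11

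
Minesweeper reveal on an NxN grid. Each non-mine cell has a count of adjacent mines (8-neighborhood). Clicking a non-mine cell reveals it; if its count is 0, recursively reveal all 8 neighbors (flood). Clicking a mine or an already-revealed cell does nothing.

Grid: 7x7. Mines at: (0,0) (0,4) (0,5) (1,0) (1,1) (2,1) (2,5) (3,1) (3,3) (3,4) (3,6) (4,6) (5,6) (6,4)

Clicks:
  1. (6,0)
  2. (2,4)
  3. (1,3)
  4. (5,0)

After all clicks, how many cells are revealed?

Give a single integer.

Click 1 (6,0) count=0: revealed 12 new [(4,0) (4,1) (4,2) (4,3) (5,0) (5,1) (5,2) (5,3) (6,0) (6,1) (6,2) (6,3)] -> total=12
Click 2 (2,4) count=3: revealed 1 new [(2,4)] -> total=13
Click 3 (1,3) count=1: revealed 1 new [(1,3)] -> total=14
Click 4 (5,0) count=0: revealed 0 new [(none)] -> total=14

Answer: 14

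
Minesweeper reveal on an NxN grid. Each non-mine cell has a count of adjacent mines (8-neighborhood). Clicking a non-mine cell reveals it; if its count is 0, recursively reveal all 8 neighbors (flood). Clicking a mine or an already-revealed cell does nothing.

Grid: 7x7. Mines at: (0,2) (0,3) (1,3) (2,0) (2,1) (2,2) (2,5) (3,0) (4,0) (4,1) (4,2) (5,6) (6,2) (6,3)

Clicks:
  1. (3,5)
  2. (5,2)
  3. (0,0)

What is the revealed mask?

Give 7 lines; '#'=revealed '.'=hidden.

Click 1 (3,5) count=1: revealed 1 new [(3,5)] -> total=1
Click 2 (5,2) count=4: revealed 1 new [(5,2)] -> total=2
Click 3 (0,0) count=0: revealed 4 new [(0,0) (0,1) (1,0) (1,1)] -> total=6

Answer: ##.....
##.....
.......
.....#.
.......
..#....
.......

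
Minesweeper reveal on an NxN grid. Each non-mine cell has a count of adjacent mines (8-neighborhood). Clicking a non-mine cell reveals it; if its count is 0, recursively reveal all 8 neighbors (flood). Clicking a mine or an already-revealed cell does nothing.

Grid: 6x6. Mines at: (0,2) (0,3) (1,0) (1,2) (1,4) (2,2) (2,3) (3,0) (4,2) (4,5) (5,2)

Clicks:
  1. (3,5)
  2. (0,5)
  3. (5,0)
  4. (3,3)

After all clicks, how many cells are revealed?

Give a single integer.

Answer: 7

Derivation:
Click 1 (3,5) count=1: revealed 1 new [(3,5)] -> total=1
Click 2 (0,5) count=1: revealed 1 new [(0,5)] -> total=2
Click 3 (5,0) count=0: revealed 4 new [(4,0) (4,1) (5,0) (5,1)] -> total=6
Click 4 (3,3) count=3: revealed 1 new [(3,3)] -> total=7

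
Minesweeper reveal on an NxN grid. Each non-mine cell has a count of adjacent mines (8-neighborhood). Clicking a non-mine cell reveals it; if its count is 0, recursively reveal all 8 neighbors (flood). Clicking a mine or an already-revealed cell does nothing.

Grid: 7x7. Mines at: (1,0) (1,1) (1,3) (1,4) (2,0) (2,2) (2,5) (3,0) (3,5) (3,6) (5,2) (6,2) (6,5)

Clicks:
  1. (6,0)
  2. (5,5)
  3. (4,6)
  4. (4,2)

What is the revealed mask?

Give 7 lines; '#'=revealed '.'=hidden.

Click 1 (6,0) count=0: revealed 6 new [(4,0) (4,1) (5,0) (5,1) (6,0) (6,1)] -> total=6
Click 2 (5,5) count=1: revealed 1 new [(5,5)] -> total=7
Click 3 (4,6) count=2: revealed 1 new [(4,6)] -> total=8
Click 4 (4,2) count=1: revealed 1 new [(4,2)] -> total=9

Answer: .......
.......
.......
.......
###...#
##...#.
##.....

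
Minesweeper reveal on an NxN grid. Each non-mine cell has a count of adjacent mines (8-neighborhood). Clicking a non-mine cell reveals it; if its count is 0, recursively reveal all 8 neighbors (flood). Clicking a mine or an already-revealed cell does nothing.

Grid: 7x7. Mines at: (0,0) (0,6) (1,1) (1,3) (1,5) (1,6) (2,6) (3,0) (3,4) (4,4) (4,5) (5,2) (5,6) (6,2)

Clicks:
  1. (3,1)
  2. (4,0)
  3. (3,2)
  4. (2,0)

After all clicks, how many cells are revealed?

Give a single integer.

Click 1 (3,1) count=1: revealed 1 new [(3,1)] -> total=1
Click 2 (4,0) count=1: revealed 1 new [(4,0)] -> total=2
Click 3 (3,2) count=0: revealed 8 new [(2,1) (2,2) (2,3) (3,2) (3,3) (4,1) (4,2) (4,3)] -> total=10
Click 4 (2,0) count=2: revealed 1 new [(2,0)] -> total=11

Answer: 11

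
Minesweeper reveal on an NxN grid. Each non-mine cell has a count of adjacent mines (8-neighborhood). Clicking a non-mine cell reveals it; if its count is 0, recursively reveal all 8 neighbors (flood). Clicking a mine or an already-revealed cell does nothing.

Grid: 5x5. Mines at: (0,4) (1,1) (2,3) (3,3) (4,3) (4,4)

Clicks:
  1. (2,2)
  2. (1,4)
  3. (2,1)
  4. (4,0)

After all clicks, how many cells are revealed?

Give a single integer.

Click 1 (2,2) count=3: revealed 1 new [(2,2)] -> total=1
Click 2 (1,4) count=2: revealed 1 new [(1,4)] -> total=2
Click 3 (2,1) count=1: revealed 1 new [(2,1)] -> total=3
Click 4 (4,0) count=0: revealed 7 new [(2,0) (3,0) (3,1) (3,2) (4,0) (4,1) (4,2)] -> total=10

Answer: 10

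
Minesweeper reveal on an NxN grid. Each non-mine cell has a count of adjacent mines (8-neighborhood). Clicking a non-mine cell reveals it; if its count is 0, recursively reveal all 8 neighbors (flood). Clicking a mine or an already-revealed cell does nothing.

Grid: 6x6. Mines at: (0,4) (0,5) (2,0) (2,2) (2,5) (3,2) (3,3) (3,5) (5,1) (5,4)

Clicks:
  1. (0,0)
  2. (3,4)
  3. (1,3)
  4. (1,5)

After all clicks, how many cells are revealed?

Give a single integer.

Click 1 (0,0) count=0: revealed 8 new [(0,0) (0,1) (0,2) (0,3) (1,0) (1,1) (1,2) (1,3)] -> total=8
Click 2 (3,4) count=3: revealed 1 new [(3,4)] -> total=9
Click 3 (1,3) count=2: revealed 0 new [(none)] -> total=9
Click 4 (1,5) count=3: revealed 1 new [(1,5)] -> total=10

Answer: 10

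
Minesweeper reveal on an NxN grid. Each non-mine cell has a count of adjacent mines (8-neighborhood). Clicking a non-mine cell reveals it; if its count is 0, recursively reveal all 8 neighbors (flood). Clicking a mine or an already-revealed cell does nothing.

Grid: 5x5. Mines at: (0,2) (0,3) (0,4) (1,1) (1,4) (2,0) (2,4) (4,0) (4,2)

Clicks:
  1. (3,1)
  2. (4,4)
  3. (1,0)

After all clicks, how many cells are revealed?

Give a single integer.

Click 1 (3,1) count=3: revealed 1 new [(3,1)] -> total=1
Click 2 (4,4) count=0: revealed 4 new [(3,3) (3,4) (4,3) (4,4)] -> total=5
Click 3 (1,0) count=2: revealed 1 new [(1,0)] -> total=6

Answer: 6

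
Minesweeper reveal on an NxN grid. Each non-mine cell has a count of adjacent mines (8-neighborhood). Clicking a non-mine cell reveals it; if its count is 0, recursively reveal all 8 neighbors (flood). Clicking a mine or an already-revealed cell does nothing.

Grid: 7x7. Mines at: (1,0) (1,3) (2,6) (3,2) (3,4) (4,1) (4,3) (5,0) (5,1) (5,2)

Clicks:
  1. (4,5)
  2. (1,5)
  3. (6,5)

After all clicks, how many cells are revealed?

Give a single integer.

Answer: 14

Derivation:
Click 1 (4,5) count=1: revealed 1 new [(4,5)] -> total=1
Click 2 (1,5) count=1: revealed 1 new [(1,5)] -> total=2
Click 3 (6,5) count=0: revealed 12 new [(3,5) (3,6) (4,4) (4,6) (5,3) (5,4) (5,5) (5,6) (6,3) (6,4) (6,5) (6,6)] -> total=14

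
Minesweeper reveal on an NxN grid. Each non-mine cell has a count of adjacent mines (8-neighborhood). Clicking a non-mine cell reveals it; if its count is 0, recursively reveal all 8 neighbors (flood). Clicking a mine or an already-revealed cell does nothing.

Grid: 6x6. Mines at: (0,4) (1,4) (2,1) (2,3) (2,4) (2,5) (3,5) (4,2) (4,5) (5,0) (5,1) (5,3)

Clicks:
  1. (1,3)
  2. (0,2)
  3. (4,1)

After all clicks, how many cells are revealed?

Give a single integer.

Click 1 (1,3) count=4: revealed 1 new [(1,3)] -> total=1
Click 2 (0,2) count=0: revealed 7 new [(0,0) (0,1) (0,2) (0,3) (1,0) (1,1) (1,2)] -> total=8
Click 3 (4,1) count=3: revealed 1 new [(4,1)] -> total=9

Answer: 9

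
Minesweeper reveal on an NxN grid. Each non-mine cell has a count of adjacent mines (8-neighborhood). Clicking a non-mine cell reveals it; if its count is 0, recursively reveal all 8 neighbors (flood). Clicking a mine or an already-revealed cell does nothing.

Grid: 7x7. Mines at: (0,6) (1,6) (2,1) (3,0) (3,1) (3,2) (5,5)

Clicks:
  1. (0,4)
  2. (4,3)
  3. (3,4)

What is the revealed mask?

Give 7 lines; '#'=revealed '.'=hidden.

Answer: ######.
######.
..#####
...####
...####
.......
.......

Derivation:
Click 1 (0,4) count=0: revealed 25 new [(0,0) (0,1) (0,2) (0,3) (0,4) (0,5) (1,0) (1,1) (1,2) (1,3) (1,4) (1,5) (2,2) (2,3) (2,4) (2,5) (2,6) (3,3) (3,4) (3,5) (3,6) (4,3) (4,4) (4,5) (4,6)] -> total=25
Click 2 (4,3) count=1: revealed 0 new [(none)] -> total=25
Click 3 (3,4) count=0: revealed 0 new [(none)] -> total=25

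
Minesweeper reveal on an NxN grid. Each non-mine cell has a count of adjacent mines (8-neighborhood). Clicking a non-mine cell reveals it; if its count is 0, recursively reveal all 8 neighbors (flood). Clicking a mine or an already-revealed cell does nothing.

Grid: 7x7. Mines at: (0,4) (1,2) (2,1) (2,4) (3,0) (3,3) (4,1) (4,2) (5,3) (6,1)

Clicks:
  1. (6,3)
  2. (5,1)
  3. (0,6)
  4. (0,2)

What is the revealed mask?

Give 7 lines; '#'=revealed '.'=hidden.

Click 1 (6,3) count=1: revealed 1 new [(6,3)] -> total=1
Click 2 (5,1) count=3: revealed 1 new [(5,1)] -> total=2
Click 3 (0,6) count=0: revealed 18 new [(0,5) (0,6) (1,5) (1,6) (2,5) (2,6) (3,4) (3,5) (3,6) (4,4) (4,5) (4,6) (5,4) (5,5) (5,6) (6,4) (6,5) (6,6)] -> total=20
Click 4 (0,2) count=1: revealed 1 new [(0,2)] -> total=21

Answer: ..#..##
.....##
.....##
....###
....###
.#..###
...####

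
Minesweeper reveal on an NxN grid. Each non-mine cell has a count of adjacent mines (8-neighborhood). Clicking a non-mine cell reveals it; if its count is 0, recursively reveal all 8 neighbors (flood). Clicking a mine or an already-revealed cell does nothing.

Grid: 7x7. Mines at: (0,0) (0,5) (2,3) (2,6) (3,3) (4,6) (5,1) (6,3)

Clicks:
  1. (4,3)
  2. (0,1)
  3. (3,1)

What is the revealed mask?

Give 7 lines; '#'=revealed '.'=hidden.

Answer: .#.....
###....
###....
###....
####...
.......
.......

Derivation:
Click 1 (4,3) count=1: revealed 1 new [(4,3)] -> total=1
Click 2 (0,1) count=1: revealed 1 new [(0,1)] -> total=2
Click 3 (3,1) count=0: revealed 12 new [(1,0) (1,1) (1,2) (2,0) (2,1) (2,2) (3,0) (3,1) (3,2) (4,0) (4,1) (4,2)] -> total=14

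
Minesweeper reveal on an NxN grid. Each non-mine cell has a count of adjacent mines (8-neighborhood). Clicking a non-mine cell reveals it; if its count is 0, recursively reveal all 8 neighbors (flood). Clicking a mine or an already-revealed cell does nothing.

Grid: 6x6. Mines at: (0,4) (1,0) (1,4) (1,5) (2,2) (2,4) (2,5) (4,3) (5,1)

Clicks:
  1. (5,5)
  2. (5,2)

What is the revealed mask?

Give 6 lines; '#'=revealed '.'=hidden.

Answer: ......
......
......
....##
....##
..#.##

Derivation:
Click 1 (5,5) count=0: revealed 6 new [(3,4) (3,5) (4,4) (4,5) (5,4) (5,5)] -> total=6
Click 2 (5,2) count=2: revealed 1 new [(5,2)] -> total=7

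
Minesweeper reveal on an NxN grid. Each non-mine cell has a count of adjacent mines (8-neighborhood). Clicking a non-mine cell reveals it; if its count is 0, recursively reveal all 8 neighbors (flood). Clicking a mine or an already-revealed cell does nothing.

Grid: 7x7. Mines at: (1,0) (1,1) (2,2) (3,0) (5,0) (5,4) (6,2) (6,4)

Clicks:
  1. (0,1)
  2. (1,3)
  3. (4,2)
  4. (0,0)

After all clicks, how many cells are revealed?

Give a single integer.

Click 1 (0,1) count=2: revealed 1 new [(0,1)] -> total=1
Click 2 (1,3) count=1: revealed 1 new [(1,3)] -> total=2
Click 3 (4,2) count=0: revealed 9 new [(3,1) (3,2) (3,3) (4,1) (4,2) (4,3) (5,1) (5,2) (5,3)] -> total=11
Click 4 (0,0) count=2: revealed 1 new [(0,0)] -> total=12

Answer: 12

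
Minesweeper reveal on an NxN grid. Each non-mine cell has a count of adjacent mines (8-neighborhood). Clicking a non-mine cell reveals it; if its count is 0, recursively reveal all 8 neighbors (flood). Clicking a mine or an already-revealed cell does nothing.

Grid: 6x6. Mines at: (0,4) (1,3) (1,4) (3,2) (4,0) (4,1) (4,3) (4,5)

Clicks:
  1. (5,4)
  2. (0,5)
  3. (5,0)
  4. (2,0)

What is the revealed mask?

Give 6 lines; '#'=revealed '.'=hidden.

Answer: ###..#
###...
###...
##....
......
#...#.

Derivation:
Click 1 (5,4) count=2: revealed 1 new [(5,4)] -> total=1
Click 2 (0,5) count=2: revealed 1 new [(0,5)] -> total=2
Click 3 (5,0) count=2: revealed 1 new [(5,0)] -> total=3
Click 4 (2,0) count=0: revealed 11 new [(0,0) (0,1) (0,2) (1,0) (1,1) (1,2) (2,0) (2,1) (2,2) (3,0) (3,1)] -> total=14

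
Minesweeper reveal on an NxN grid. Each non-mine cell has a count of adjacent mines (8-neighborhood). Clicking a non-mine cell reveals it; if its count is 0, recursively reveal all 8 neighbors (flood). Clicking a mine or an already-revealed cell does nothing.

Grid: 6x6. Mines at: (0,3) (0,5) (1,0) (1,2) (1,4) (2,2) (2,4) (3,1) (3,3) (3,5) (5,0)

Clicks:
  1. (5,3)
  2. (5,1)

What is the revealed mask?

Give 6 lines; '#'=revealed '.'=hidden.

Answer: ......
......
......
......
.#####
.#####

Derivation:
Click 1 (5,3) count=0: revealed 10 new [(4,1) (4,2) (4,3) (4,4) (4,5) (5,1) (5,2) (5,3) (5,4) (5,5)] -> total=10
Click 2 (5,1) count=1: revealed 0 new [(none)] -> total=10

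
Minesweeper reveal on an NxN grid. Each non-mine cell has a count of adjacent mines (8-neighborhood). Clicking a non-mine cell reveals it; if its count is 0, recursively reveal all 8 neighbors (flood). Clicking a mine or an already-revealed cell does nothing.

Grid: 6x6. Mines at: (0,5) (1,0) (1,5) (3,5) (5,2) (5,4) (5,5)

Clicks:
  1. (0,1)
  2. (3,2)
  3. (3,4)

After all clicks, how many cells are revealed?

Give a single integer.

Click 1 (0,1) count=1: revealed 1 new [(0,1)] -> total=1
Click 2 (3,2) count=0: revealed 24 new [(0,2) (0,3) (0,4) (1,1) (1,2) (1,3) (1,4) (2,0) (2,1) (2,2) (2,3) (2,4) (3,0) (3,1) (3,2) (3,3) (3,4) (4,0) (4,1) (4,2) (4,3) (4,4) (5,0) (5,1)] -> total=25
Click 3 (3,4) count=1: revealed 0 new [(none)] -> total=25

Answer: 25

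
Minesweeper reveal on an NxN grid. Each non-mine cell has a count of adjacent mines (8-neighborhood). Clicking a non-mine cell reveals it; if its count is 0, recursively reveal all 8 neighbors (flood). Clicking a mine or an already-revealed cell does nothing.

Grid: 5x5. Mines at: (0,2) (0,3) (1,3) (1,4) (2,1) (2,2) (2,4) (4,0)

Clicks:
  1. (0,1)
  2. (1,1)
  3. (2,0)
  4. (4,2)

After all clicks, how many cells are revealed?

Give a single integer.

Answer: 11

Derivation:
Click 1 (0,1) count=1: revealed 1 new [(0,1)] -> total=1
Click 2 (1,1) count=3: revealed 1 new [(1,1)] -> total=2
Click 3 (2,0) count=1: revealed 1 new [(2,0)] -> total=3
Click 4 (4,2) count=0: revealed 8 new [(3,1) (3,2) (3,3) (3,4) (4,1) (4,2) (4,3) (4,4)] -> total=11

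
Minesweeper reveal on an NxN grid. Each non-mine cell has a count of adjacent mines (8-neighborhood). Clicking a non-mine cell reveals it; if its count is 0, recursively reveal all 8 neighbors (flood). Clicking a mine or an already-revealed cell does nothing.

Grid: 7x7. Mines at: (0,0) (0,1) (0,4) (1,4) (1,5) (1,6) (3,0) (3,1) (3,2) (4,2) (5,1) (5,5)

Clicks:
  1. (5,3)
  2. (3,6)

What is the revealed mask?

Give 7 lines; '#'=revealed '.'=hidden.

Answer: .......
.......
...####
...####
...####
...#...
.......

Derivation:
Click 1 (5,3) count=1: revealed 1 new [(5,3)] -> total=1
Click 2 (3,6) count=0: revealed 12 new [(2,3) (2,4) (2,5) (2,6) (3,3) (3,4) (3,5) (3,6) (4,3) (4,4) (4,5) (4,6)] -> total=13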